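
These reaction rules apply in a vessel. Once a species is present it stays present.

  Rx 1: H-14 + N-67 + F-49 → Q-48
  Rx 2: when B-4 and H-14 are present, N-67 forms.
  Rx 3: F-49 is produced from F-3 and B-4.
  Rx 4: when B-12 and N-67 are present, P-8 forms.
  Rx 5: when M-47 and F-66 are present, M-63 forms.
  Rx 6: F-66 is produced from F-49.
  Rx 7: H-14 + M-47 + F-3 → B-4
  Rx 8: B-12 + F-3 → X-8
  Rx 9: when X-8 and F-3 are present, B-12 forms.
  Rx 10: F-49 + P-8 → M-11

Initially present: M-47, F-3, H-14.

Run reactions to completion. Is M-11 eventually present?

M-11 would need F-49 and P-8 (Rx 10), but P-8 never forms.

No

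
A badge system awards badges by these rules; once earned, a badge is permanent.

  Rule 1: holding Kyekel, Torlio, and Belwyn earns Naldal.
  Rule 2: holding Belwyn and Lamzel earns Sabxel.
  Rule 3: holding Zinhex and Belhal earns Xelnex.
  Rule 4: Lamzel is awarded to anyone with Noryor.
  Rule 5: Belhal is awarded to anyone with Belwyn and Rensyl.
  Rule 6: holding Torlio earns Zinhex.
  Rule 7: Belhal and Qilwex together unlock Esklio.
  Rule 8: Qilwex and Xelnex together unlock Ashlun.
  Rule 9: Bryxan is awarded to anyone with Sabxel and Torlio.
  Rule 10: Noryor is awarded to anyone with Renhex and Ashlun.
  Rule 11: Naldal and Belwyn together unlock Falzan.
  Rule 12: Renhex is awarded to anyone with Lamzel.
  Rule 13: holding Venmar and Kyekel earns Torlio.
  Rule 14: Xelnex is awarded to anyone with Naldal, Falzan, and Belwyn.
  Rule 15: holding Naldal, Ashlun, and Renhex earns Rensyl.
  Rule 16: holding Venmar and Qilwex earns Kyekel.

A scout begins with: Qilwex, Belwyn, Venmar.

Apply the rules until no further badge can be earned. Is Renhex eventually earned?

Renhex would need Lamzel (Rule 12), but Lamzel is never earned.

No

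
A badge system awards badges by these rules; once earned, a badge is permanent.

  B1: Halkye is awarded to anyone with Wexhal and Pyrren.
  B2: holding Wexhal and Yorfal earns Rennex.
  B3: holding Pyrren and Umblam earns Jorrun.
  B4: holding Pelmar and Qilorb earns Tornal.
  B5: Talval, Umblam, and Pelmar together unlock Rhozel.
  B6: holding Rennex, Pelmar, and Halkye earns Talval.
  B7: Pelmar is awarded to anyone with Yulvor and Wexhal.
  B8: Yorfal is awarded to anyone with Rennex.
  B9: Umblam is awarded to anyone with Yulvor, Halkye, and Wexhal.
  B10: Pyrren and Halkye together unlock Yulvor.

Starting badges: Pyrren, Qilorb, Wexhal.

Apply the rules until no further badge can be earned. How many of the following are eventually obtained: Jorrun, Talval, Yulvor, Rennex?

2

With Wexhal and Pyrren, Halkye is earned (B1).
With Pyrren and Halkye, Yulvor is earned (B10).
With Yulvor, Halkye, and Wexhal, Umblam is earned (B9).
With Pyrren and Umblam, Jorrun is earned (B3).
Jorrun: reached.
Talval would need Rennex, Pelmar, and Halkye (B6), but Rennex is never earned.
Yulvor: reached.
Rennex would need Wexhal and Yorfal (B2), but Yorfal is never earned.
Reached: Jorrun and Yulvor — 2 of the 4.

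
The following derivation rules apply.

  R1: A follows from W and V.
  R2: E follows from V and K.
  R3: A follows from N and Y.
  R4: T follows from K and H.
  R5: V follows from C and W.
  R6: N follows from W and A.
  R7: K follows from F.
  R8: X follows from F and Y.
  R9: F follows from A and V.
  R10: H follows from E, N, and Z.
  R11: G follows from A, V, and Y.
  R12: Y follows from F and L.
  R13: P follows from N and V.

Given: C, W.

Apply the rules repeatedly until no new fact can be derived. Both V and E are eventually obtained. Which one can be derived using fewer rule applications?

V: C and W hold, so V follows (R5). [1 rule application]
E: C and W hold, so V follows (R5). From W and V, R1 gives A. From A and V, R9 gives F. F holds, so K follows (R7). V and K hold, so E follows (R2). [5 rule applications]
V needs fewer.

V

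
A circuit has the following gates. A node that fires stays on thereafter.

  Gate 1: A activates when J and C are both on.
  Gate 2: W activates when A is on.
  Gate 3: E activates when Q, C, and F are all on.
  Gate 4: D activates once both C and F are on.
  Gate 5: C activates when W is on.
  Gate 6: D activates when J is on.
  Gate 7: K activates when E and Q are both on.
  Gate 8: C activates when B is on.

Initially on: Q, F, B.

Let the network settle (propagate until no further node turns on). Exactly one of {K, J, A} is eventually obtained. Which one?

Gate 8: B on → C on.
Gate 3: Q, C, and F on → E on.
E and Q are on, so K activates (Gate 7).
No rule produces J, and it is not given. A would need J and C (Gate 1), but J never turns on.

K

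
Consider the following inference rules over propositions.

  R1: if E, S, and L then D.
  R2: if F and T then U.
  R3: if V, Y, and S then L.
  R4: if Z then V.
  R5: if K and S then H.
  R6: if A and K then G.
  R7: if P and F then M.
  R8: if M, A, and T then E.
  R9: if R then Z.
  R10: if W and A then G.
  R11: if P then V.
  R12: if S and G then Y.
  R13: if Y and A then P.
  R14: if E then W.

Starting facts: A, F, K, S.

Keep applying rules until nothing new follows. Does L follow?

A and K hold, so G follows (R6).
S and G hold, so Y follows (R12).
Y and A hold, so P follows (R13).
From P, R11 gives V.
From V, Y, and S, R3 gives L.

Yes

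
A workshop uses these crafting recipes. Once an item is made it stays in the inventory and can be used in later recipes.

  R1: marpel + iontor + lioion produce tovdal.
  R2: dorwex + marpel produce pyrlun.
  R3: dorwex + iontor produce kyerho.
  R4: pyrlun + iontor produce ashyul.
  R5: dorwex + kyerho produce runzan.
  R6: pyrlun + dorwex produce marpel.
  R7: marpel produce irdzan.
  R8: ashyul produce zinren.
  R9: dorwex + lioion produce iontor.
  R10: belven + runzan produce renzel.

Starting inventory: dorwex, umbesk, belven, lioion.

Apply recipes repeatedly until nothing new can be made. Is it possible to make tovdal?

No

tovdal would need marpel, iontor, and lioion (R1), but marpel is never obtained.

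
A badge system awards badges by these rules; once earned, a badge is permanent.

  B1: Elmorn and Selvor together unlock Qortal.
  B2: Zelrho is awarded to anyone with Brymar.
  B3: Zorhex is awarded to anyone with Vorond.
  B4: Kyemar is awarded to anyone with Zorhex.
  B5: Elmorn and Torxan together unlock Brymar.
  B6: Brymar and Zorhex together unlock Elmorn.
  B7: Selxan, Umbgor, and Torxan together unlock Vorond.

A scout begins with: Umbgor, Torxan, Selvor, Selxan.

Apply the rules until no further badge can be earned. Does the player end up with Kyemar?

Yes

With Selxan, Umbgor, and Torxan, Vorond is earned (B7).
With Vorond, Zorhex is earned (B3).
With Zorhex, Kyemar is earned (B4).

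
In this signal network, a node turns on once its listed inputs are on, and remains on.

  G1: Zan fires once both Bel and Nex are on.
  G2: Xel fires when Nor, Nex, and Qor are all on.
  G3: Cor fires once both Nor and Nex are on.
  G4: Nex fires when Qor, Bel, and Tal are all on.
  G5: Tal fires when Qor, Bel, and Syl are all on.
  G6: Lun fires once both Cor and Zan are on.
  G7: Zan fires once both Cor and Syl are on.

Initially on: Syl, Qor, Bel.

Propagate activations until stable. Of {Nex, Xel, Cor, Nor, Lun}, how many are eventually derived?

1

G5: Qor, Bel, and Syl on → Tal on.
Qor, Bel, and Tal are on, so Nex fires (G4).
Nex: reached.
Xel would need Nor, Nex, and Qor (G2), but Nor never turns on.
Cor would need Nor and Nex (G3), but Nor never turns on.
No rule produces Nor, and it is not given.
Lun would need Cor and Zan (G6), but Cor never turns on.
Reached: Nex — 1 of the 5.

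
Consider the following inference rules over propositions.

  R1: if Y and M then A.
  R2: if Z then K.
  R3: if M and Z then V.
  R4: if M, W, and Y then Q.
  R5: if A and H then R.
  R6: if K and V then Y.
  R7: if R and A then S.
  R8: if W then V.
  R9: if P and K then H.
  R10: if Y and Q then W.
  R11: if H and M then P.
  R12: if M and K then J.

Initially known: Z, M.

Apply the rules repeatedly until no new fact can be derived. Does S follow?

No

S would need R and A (R7), but R is never established.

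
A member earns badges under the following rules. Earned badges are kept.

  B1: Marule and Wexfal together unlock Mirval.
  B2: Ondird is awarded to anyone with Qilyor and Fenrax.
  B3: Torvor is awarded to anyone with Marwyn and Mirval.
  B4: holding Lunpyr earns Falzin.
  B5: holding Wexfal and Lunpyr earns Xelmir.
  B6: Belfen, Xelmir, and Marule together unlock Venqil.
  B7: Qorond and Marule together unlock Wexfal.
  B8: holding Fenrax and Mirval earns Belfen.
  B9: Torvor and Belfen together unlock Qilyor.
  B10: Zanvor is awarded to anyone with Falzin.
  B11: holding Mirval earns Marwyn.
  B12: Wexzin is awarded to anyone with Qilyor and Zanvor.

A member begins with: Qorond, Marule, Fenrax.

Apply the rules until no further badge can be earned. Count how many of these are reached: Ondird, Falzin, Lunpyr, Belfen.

2

With Qorond and Marule, Wexfal is earned (B7).
With Marule and Wexfal, Mirval is earned (B1).
With Mirval, Marwyn is earned (B11).
With Fenrax and Mirval, Belfen is earned (B8).
With Marwyn and Mirval, Torvor is earned (B3).
With Torvor and Belfen, Qilyor is earned (B9).
With Qilyor and Fenrax, Ondird is earned (B2).
Ondird: reached.
Falzin would need Lunpyr (B4), but Lunpyr is never earned.
No rule produces Lunpyr, and it is not given.
Belfen: reached.
Reached: Ondird and Belfen — 2 of the 4.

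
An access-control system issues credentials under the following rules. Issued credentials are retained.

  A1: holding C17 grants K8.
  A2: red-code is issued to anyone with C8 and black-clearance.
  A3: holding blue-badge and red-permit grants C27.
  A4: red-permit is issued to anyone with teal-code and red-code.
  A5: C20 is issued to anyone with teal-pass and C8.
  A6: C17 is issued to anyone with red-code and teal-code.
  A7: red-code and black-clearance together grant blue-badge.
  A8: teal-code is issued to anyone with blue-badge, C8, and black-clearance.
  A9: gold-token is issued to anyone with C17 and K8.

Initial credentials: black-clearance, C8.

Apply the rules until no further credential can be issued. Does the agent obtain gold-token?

Holding C8 and black-clearance grants red-code (A2).
Holding red-code and black-clearance grants blue-badge (A7).
Holding blue-badge, C8, and black-clearance grants teal-code (A8).
Holding red-code and teal-code grants C17 (A6).
Holding C17 grants K8 (A1).
Holding C17 and K8 grants gold-token (A9).

Yes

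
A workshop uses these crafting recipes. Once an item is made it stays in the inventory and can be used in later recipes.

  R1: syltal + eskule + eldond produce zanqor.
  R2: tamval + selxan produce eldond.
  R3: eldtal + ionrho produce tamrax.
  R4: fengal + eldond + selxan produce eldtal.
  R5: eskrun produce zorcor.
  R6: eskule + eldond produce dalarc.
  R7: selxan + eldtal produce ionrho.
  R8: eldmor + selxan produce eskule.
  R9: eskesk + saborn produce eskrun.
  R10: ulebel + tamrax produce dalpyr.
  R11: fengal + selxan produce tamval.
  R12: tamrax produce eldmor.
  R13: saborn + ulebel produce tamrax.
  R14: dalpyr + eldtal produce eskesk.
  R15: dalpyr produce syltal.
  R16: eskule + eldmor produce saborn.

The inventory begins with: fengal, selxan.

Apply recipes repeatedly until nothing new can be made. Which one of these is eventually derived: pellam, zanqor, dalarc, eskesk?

dalarc

fengal + selxan → tamval (R11).
tamval + selxan → eldond (R2).
Using R4, fengal, eldond, and selxan make eldtal.
selxan + eldtal → ionrho (R7).
eldtal + ionrho → tamrax (R3).
tamrax → eldmor (R12).
Using R8, eldmor and selxan make eskule.
Using R6, eskule and eldond make dalarc.
No rule produces pellam, and it is not given. eskesk would need dalpyr and eldtal (R14), but dalpyr is never obtained. zanqor would need syltal, eskule, and eldond (R1), but syltal is never obtained.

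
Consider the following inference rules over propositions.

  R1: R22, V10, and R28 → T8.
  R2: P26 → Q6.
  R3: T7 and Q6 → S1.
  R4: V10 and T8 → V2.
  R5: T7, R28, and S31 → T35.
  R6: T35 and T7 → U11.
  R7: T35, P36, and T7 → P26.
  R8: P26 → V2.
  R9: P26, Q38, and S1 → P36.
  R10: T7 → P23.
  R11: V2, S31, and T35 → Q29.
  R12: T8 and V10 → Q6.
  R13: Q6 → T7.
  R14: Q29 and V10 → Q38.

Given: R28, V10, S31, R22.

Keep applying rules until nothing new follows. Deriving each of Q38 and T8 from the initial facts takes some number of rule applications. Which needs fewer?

T8

T8: R22, V10, and R28 hold, so T8 follows (R1). [1 rule application]
Q38: R22, V10, and R28 hold, so T8 follows (R1). V10 and T8 hold, so V2 follows (R4). From T8 and V10, R12 gives Q6. Q6 holds, so T7 follows (R13). From T7, R28, and S31, R5 gives T35. From V2, S31, and T35, R11 gives Q29. From Q29 and V10, R14 gives Q38. [7 rule applications]
T8 needs fewer.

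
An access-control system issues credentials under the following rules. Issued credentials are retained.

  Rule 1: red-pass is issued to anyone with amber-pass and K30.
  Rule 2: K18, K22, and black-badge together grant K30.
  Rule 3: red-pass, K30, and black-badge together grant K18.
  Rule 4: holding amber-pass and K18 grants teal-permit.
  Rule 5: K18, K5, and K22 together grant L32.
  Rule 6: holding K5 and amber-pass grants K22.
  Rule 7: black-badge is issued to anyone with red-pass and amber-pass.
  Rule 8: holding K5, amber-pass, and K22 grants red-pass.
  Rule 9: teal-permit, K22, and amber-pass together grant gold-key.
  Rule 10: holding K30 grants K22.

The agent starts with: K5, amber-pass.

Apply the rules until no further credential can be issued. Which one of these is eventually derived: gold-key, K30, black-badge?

Holding K5 and amber-pass grants K22 (Rule 6).
Holding K5, amber-pass, and K22 grants red-pass (Rule 8).
Holding red-pass and amber-pass grants black-badge (Rule 7).
gold-key would need teal-permit, K22, and amber-pass (Rule 9), but teal-permit is never granted. K30 would need K18, K22, and black-badge (Rule 2), but K18 is never granted.

black-badge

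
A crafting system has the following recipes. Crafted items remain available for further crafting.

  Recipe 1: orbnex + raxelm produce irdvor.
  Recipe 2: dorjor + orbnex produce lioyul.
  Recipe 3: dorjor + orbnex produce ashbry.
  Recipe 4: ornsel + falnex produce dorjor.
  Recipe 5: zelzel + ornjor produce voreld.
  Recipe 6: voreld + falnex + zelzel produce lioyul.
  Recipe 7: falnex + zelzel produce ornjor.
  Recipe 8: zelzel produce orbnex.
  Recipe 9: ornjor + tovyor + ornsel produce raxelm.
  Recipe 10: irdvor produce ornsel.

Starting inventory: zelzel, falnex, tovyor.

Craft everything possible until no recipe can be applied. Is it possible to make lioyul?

Yes

falnex + zelzel → ornjor (Recipe 7).
Using Recipe 5, zelzel and ornjor make voreld.
Using Recipe 6, voreld, falnex, and zelzel make lioyul.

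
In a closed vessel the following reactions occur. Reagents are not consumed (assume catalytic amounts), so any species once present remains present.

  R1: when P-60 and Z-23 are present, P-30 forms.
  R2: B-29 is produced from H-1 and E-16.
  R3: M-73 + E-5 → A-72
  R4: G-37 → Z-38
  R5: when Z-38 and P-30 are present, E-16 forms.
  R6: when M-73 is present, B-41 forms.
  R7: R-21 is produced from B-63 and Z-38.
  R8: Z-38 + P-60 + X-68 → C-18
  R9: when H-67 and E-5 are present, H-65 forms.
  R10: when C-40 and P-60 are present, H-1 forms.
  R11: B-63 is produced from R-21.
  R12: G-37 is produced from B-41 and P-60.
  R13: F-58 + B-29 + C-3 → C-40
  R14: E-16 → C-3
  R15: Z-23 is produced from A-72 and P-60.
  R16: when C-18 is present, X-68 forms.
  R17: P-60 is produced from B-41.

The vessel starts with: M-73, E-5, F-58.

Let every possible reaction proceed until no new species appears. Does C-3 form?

M-73 and E-5 present → A-72 forms (R3).
M-73 present → B-41 forms (R6).
B-41 present → P-60 forms (R17).
A-72 and P-60 present → Z-23 forms (R15).
B-41 and P-60 present → G-37 forms (R12).
P-60 and Z-23 present → P-30 forms (R1).
G-37 present → Z-38 forms (R4).
Z-38 and P-30 present → E-16 forms (R5).
E-16 present → C-3 forms (R14).

Yes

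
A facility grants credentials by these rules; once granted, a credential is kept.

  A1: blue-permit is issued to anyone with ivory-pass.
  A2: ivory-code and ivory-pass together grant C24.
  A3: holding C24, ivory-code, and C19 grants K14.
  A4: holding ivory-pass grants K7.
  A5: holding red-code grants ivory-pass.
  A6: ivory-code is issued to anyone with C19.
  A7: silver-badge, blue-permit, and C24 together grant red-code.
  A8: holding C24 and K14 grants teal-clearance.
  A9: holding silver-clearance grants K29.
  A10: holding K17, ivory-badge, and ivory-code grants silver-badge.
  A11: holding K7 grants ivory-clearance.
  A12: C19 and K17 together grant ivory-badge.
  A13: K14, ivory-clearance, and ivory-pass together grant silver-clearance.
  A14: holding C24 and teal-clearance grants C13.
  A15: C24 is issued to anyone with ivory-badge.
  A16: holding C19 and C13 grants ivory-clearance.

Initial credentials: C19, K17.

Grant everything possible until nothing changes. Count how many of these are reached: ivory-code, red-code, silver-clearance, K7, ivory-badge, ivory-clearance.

3

Holding C19 grants ivory-code (A6).
Holding C19 and K17 grants ivory-badge (A12).
Holding ivory-badge grants C24 (A15).
Holding C24, ivory-code, and C19 grants K14 (A3).
Holding C24 and K14 grants teal-clearance (A8).
Holding C24 and teal-clearance grants C13 (A14).
Holding C19 and C13 grants ivory-clearance (A16).
ivory-code: reached.
red-code would need silver-badge, blue-permit, and C24 (A7), but blue-permit is never granted.
silver-clearance would need K14, ivory-clearance, and ivory-pass (A13), but ivory-pass is never granted.
K7 would need ivory-pass (A4), but ivory-pass is never granted.
ivory-badge: reached.
ivory-clearance: reached.
Reached: ivory-code, ivory-badge, and ivory-clearance — 3 of the 6.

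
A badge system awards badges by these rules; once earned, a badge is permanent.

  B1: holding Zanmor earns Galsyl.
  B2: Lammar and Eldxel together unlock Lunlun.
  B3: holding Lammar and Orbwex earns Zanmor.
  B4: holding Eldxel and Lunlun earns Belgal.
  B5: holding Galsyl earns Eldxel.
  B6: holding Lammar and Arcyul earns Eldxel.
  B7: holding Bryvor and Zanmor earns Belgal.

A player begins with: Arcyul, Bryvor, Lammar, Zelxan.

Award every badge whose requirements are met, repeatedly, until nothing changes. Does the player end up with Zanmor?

Zanmor would need Lammar and Orbwex (B3), but Orbwex is never earned.

No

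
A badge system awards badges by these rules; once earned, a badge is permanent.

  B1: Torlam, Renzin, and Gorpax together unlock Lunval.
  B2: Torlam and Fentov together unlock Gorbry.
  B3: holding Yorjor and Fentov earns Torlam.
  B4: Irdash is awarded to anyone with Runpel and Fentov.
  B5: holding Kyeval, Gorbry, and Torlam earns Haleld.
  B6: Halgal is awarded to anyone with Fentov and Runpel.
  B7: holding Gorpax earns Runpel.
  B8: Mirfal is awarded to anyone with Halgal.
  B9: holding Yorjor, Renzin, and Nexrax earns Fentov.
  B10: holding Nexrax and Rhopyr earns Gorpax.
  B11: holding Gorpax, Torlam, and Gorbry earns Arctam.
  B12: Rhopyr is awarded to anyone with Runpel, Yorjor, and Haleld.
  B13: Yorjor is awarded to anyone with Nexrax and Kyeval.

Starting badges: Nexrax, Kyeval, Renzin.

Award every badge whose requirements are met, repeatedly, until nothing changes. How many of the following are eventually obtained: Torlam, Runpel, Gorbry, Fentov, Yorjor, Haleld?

5

With Nexrax and Kyeval, Yorjor is earned (B13).
With Yorjor, Renzin, and Nexrax, Fentov is earned (B9).
With Yorjor and Fentov, Torlam is earned (B3).
With Torlam and Fentov, Gorbry is earned (B2).
With Kyeval, Gorbry, and Torlam, Haleld is earned (B5).
Torlam: reached.
Runpel would need Gorpax (B7), but Gorpax is never earned.
Gorbry: reached.
Fentov: reached.
Yorjor: reached.
Haleld: reached.
Reached: Torlam, Gorbry, Fentov, Yorjor, and Haleld — 5 of the 6.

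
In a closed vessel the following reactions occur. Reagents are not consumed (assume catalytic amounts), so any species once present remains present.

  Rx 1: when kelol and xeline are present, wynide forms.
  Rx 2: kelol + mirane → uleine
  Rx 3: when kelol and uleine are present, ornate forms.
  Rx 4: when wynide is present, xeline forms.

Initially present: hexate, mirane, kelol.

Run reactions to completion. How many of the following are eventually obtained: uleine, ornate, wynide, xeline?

kelol and mirane present → uleine forms (Rx 2).
kelol and uleine present → ornate forms (Rx 3).
uleine: reached.
ornate: reached.
wynide would need kelol and xeline (Rx 1), but xeline never forms.
xeline would need wynide (Rx 4), but wynide never forms.
Reached: uleine and ornate — 2 of the 4.

2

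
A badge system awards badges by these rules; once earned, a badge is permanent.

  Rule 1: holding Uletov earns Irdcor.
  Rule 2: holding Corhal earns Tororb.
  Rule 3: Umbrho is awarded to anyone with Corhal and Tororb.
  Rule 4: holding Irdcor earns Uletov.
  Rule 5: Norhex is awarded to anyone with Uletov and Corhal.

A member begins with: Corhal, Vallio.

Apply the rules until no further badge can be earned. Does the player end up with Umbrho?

With Corhal, Tororb is earned (Rule 2).
With Corhal and Tororb, Umbrho is earned (Rule 3).

Yes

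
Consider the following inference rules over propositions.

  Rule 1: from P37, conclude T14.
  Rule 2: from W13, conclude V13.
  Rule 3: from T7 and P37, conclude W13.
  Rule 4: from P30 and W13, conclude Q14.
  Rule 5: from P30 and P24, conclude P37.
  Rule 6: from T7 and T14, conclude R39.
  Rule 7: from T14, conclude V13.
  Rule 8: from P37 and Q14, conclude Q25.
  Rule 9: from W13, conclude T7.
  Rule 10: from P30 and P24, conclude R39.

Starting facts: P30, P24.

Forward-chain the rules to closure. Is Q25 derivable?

Q25 would need P37 and Q14 (Rule 8), but Q14 is never established.

No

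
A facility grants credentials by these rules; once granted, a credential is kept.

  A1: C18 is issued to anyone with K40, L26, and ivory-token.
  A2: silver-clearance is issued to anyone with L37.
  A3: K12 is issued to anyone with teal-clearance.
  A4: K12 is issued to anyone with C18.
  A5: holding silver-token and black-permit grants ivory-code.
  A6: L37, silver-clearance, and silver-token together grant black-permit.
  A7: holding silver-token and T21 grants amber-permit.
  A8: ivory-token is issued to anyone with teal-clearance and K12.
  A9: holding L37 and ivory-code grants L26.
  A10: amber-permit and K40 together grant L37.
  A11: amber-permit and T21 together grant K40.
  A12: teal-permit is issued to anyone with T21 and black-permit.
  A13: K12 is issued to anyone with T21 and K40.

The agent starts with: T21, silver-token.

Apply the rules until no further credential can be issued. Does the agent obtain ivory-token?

No

ivory-token would need teal-clearance and K12 (A8), but teal-clearance is never granted.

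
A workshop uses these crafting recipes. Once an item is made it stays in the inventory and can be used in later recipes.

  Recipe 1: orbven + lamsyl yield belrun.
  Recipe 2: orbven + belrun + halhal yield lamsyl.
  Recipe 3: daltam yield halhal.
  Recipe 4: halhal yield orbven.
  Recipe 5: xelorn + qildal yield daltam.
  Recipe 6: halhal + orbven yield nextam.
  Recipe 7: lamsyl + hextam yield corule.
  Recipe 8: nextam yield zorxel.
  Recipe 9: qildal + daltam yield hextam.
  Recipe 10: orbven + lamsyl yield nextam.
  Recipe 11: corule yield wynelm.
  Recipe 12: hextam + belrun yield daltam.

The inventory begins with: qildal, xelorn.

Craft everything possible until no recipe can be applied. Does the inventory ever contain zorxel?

xelorn + qildal → daltam (Recipe 5).
Using Recipe 3, daltam makes halhal.
halhal → orbven (Recipe 4).
halhal + orbven → nextam (Recipe 6).
Using Recipe 8, nextam makes zorxel.

Yes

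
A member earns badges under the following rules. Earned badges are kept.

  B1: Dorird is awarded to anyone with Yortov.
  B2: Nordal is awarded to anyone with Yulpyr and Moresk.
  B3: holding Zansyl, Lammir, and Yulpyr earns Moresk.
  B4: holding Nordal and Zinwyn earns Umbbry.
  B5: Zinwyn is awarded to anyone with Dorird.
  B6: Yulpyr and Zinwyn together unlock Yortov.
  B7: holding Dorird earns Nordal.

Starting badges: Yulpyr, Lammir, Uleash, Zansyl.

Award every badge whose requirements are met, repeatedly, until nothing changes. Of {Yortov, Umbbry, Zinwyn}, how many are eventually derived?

0

Yortov would need Yulpyr and Zinwyn (B6), but Zinwyn is never earned.
Umbbry would need Nordal and Zinwyn (B4), but Zinwyn is never earned.
Zinwyn would need Dorird (B5), but Dorird is never earned.
None of the 3 are reached.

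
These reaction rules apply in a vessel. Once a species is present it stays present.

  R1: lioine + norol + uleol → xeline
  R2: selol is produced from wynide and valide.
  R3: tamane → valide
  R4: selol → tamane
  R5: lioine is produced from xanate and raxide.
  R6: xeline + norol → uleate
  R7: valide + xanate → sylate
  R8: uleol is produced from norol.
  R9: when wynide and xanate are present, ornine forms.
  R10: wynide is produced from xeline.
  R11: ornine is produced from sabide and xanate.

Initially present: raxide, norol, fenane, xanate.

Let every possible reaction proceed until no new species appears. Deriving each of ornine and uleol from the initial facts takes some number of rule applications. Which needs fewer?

uleol

uleol: norol present → uleol forms (R8). [1 rule application]
ornine: xanate and raxide present → lioine forms (R5). norol present → uleol forms (R8). lioine, norol, and uleol present → xeline forms (R1). xeline present → wynide forms (R10). wynide and xanate present → ornine forms (R9). [5 rule applications]
uleol needs fewer.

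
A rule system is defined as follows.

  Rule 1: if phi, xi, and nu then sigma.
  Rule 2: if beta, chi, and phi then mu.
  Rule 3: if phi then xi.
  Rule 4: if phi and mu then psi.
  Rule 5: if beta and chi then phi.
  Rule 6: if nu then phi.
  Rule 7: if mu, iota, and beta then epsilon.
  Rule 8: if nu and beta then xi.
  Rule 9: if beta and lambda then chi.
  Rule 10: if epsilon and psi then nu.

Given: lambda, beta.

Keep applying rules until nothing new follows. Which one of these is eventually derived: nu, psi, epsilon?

beta and lambda hold, so chi follows (Rule 9).
From beta and chi, Rule 5 gives phi.
From beta, chi, and phi, Rule 2 gives mu.
phi and mu hold, so psi follows (Rule 4).
nu would need epsilon and psi (Rule 10), but epsilon is never established. epsilon would need mu, iota, and beta (Rule 7), but iota is never established.

psi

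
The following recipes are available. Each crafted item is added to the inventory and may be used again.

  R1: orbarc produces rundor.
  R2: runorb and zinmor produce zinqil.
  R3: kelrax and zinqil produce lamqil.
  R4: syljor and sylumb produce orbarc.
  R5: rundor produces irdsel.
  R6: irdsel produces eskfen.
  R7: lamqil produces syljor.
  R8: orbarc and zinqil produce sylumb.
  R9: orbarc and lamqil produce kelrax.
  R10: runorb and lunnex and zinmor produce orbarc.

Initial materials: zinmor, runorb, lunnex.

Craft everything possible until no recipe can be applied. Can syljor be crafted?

No

syljor would need lamqil (R7), but lamqil is never obtained.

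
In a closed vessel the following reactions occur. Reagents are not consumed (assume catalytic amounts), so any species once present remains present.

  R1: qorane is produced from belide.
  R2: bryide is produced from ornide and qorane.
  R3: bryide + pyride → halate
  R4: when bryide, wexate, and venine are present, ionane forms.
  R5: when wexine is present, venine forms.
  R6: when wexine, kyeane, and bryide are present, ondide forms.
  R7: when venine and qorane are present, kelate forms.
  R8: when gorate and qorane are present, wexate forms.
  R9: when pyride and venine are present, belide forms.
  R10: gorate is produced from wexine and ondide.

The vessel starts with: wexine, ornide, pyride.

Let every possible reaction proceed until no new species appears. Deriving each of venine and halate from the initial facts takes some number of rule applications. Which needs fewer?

venine

venine: wexine present → venine forms (R5). [1 rule application]
halate: wexine present → venine forms (R5). pyride and venine present → belide forms (R9). belide present → qorane forms (R1). ornide and qorane present → bryide forms (R2). bryide and pyride present → halate forms (R3). [5 rule applications]
venine needs fewer.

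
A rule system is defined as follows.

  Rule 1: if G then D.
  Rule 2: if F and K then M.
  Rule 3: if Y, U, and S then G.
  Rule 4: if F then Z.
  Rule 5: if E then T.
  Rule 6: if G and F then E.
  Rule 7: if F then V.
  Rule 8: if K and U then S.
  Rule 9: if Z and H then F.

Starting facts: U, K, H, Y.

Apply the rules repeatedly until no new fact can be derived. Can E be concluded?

E would need G and F (Rule 6), but F is never established.

No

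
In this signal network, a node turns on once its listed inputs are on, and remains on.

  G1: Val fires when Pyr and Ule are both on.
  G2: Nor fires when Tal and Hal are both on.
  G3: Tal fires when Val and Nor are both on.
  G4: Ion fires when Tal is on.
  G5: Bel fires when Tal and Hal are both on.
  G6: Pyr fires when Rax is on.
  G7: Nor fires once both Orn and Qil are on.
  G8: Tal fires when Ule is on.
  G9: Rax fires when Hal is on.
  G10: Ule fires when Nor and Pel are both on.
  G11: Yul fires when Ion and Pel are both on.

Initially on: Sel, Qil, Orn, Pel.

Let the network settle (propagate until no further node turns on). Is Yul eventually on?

G7: Orn and Qil on → Nor on.
Nor and Pel are on, so Ule fires (G10).
G8: Ule on → Tal on.
G4: Tal on → Ion on.
G11: Ion and Pel on → Yul on.

Yes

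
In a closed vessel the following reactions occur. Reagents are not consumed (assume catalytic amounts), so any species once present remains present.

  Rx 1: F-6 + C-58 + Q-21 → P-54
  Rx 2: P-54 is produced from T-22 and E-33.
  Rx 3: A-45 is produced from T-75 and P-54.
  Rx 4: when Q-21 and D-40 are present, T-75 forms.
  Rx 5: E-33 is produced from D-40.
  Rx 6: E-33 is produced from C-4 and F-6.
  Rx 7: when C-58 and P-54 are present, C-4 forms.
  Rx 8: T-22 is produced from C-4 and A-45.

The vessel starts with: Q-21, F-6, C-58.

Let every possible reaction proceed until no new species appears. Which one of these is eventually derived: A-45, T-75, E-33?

F-6, C-58, and Q-21 present → P-54 forms (Rx 1).
C-58 and P-54 present → C-4 forms (Rx 7).
C-4 and F-6 present → E-33 forms (Rx 6).
T-75 would need Q-21 and D-40 (Rx 4), but D-40 never forms. A-45 would need T-75 and P-54 (Rx 3), but T-75 never forms.

E-33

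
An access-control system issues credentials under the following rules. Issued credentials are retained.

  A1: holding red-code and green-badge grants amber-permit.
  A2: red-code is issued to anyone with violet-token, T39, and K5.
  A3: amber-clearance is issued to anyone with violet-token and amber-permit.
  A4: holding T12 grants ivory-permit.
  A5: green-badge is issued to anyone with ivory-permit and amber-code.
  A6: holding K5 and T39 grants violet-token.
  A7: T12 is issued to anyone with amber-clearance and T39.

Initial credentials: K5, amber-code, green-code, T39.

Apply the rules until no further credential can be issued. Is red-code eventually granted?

Holding K5 and T39 grants violet-token (A6).
Holding violet-token, T39, and K5 grants red-code (A2).

Yes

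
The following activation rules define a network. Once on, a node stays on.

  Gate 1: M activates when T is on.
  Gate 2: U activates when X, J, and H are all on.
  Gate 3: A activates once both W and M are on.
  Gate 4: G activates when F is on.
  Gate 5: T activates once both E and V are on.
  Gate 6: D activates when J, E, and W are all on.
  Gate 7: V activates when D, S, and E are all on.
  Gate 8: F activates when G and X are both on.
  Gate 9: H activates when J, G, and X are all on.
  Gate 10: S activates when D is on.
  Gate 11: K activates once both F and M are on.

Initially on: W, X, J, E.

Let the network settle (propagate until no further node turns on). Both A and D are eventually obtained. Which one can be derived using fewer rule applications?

D: Gate 6: J, E, and W on → D on. [1 rule application]
A: Gate 6: J, E, and W on → D on. D is on, so S activates (Gate 10). D, S, and E are on, so V activates (Gate 7). Gate 5: E and V on → T on. T is on, so M activates (Gate 1). Gate 3: W and M on → A on. [6 rule applications]
D needs fewer.

D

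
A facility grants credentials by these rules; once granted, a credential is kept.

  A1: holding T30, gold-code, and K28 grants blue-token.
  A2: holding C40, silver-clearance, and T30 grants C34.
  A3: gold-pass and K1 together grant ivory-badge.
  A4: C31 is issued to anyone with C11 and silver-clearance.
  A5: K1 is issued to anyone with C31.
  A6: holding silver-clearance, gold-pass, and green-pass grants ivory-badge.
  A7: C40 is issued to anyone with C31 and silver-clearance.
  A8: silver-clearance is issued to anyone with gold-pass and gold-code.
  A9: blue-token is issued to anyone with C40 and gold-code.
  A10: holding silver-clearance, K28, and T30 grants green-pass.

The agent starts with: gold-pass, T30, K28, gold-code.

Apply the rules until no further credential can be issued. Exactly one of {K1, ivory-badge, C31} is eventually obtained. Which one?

ivory-badge

Holding gold-pass and gold-code grants silver-clearance (A8).
Holding silver-clearance, K28, and T30 grants green-pass (A10).
Holding silver-clearance, gold-pass, and green-pass grants ivory-badge (A6).
K1 would need C31 (A5), but C31 is never granted. C31 would need C11 and silver-clearance (A4), but C11 is never granted.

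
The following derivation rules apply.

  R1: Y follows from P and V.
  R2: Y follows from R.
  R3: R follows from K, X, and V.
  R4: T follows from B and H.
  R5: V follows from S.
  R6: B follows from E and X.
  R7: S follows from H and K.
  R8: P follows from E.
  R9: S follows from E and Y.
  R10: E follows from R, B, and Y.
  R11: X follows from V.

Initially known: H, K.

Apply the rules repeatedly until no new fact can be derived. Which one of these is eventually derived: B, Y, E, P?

Y

H and K hold, so S follows (R7).
S holds, so V follows (R5).
From V, R11 gives X.
From K, X, and V, R3 gives R.
From R, R2 gives Y.
E would need R, B, and Y (R10), but B is never established. P would need E (R8), but E is never established. B would need E and X (R6), but E is never established.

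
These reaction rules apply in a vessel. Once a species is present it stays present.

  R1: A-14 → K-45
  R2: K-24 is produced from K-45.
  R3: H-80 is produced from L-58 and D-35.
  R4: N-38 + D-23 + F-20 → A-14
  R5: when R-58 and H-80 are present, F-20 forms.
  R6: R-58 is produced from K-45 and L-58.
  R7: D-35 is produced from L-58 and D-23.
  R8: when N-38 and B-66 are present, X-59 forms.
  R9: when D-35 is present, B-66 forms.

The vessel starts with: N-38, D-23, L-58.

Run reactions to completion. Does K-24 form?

K-24 would need K-45 (R2), but K-45 never forms.

No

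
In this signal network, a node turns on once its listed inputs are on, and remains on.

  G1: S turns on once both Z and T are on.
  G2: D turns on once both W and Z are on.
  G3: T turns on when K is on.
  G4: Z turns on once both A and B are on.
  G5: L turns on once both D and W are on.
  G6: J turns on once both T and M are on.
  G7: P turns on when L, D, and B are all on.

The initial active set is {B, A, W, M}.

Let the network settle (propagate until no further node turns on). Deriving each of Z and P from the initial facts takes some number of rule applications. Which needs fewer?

Z: G4: A and B on → Z on. [1 rule application]
P: A and B are on, so Z turns on (G4). G2: W and Z on → D on. G5: D and W on → L on. L, D, and B are on, so P turns on (G7). [4 rule applications]
Z needs fewer.

Z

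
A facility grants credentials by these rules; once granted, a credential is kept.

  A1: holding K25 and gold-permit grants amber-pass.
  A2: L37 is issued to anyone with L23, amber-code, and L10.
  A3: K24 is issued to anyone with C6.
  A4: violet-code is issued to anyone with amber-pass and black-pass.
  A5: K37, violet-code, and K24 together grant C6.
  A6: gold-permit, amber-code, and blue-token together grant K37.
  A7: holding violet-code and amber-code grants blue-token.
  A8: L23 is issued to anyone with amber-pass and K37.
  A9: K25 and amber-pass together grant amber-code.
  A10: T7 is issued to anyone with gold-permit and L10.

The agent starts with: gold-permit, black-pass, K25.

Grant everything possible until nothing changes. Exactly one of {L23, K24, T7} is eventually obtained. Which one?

Holding K25 and gold-permit grants amber-pass (A1).
Holding amber-pass and black-pass grants violet-code (A4).
Holding K25 and amber-pass grants amber-code (A9).
Holding violet-code and amber-code grants blue-token (A7).
Holding gold-permit, amber-code, and blue-token grants K37 (A6).
Holding amber-pass and K37 grants L23 (A8).
T7 would need gold-permit and L10 (A10), but L10 is never granted. K24 would need C6 (A3), but C6 is never granted.

L23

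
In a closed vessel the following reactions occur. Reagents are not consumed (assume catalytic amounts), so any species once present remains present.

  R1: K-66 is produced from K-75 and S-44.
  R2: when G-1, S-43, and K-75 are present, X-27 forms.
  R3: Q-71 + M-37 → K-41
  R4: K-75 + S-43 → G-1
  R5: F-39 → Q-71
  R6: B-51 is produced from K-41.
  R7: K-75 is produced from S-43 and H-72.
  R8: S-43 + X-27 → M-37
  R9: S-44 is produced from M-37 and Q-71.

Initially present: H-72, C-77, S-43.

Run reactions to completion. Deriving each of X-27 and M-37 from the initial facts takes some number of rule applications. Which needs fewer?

X-27

X-27: S-43 and H-72 present → K-75 forms (R7). K-75 and S-43 present → G-1 forms (R4). G-1, S-43, and K-75 present → X-27 forms (R2). [3 rule applications]
M-37: S-43 and H-72 present → K-75 forms (R7). K-75 and S-43 present → G-1 forms (R4). G-1, S-43, and K-75 present → X-27 forms (R2). S-43 and X-27 present → M-37 forms (R8). [4 rule applications]
X-27 needs fewer.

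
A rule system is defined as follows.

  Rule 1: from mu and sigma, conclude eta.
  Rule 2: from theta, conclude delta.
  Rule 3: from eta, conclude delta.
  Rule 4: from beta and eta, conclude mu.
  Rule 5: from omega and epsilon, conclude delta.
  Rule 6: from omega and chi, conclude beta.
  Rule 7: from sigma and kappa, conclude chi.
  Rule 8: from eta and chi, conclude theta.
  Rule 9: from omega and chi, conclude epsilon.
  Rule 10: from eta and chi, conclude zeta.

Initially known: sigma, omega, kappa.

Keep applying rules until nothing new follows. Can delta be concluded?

Yes

sigma and kappa hold, so chi follows (Rule 7).
omega and chi hold, so epsilon follows (Rule 9).
From omega and epsilon, Rule 5 gives delta.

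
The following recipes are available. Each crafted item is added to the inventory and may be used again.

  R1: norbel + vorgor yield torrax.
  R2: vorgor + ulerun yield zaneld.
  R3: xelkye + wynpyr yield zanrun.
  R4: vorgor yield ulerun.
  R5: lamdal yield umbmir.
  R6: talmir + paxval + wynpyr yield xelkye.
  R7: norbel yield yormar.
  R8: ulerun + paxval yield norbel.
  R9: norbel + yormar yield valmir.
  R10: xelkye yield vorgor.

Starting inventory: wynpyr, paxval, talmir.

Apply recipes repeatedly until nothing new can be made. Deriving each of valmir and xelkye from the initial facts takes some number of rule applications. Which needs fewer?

xelkye

xelkye: talmir + paxval + wynpyr → xelkye (R6). [1 rule application]
valmir: talmir + paxval + wynpyr → xelkye (R6). xelkye → vorgor (R10). vorgor → ulerun (R4). Using R8, ulerun and paxval make norbel. norbel → yormar (R7). Using R9, norbel and yormar make valmir. [6 rule applications]
xelkye needs fewer.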